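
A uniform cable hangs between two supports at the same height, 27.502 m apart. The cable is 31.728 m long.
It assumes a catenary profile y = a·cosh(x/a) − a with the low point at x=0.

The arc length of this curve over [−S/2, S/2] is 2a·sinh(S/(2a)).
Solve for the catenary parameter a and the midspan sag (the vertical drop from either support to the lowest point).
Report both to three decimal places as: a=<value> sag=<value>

seed: a₀ = √(S³/(24(L−S))) = √(27.502³/(24·4.226)) = 14.321089
iter 1: u=0.960192  f(a)=+1.991e-01  f'(a)=-6.464e-01  a ← 14.321089 − (+1.991e-01/-6.464e-01) = 14.629164
iter 2: u=0.939972  f(a)=+6.607e-03  f'(a)=-6.042e-01  a ← 14.629164 − (+6.607e-03/-6.042e-01) = 14.640100
iter 3: u=0.939270  f(a)=+7.827e-06  f'(a)=-6.027e-01  a ← 14.640100 − (+7.827e-06/-6.027e-01) = 14.640113
iter 4: u=0.939269  f(a)=+1.101e-11  f'(a)=-6.027e-01  a ← 14.640113 − (+1.101e-11/-6.027e-01) = 14.640113
iter 5: u=0.939269  f(a)=+0.000e+00  f'(a)=-6.027e-01  a ← 14.640113 − (+0.000e+00/-6.027e-01) = 14.640113
converged: |Δa| < 1e-12 after 5 iterations
sag = a·(cosh(S/(2a)) − 1) = 14.640113·(cosh(0.939269) − 1) = 6.946906
T_max/T_min = cosh(S/(2a)) = 1.474512

a=14.640 sag=6.947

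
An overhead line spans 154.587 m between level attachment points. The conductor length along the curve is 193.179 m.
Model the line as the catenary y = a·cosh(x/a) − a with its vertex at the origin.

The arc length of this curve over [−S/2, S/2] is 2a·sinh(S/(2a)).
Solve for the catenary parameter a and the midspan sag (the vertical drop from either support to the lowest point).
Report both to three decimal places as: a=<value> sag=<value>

a=65.395 sag=51.250

seed: a₀ = √(S³/(24(L−S))) = √(154.587³/(24·38.592)) = 63.154629
iter 1: u=1.223877  f(a)=+2.996e+00  f'(a)=-1.415e+00  a ← 63.154629 − (+2.996e+00/-1.415e+00) = 65.271217
iter 2: u=1.184190  f(a)=+1.572e-01  f'(a)=-1.270e+00  a ← 65.271217 − (+1.572e-01/-1.270e+00) = 65.394955
iter 3: u=1.181949  f(a)=+4.858e-04  f'(a)=-1.262e+00  a ← 65.394955 − (+4.858e-04/-1.262e+00) = 65.395339
iter 4: u=1.181942  f(a)=+4.673e-09  f'(a)=-1.262e+00  a ← 65.395339 − (+4.673e-09/-1.262e+00) = 65.395339
iter 5: u=1.181942  f(a)=-2.842e-14  f'(a)=-1.262e+00  a ← 65.395339 − (-2.842e-14/-1.262e+00) = 65.395339
converged: |Δa| < 1e-12 after 5 iterations
sag = a·(cosh(S/(2a)) − 1) = 65.395339·(cosh(1.181942) − 1) = 51.249772
T_max/T_min = cosh(S/(2a)) = 1.783691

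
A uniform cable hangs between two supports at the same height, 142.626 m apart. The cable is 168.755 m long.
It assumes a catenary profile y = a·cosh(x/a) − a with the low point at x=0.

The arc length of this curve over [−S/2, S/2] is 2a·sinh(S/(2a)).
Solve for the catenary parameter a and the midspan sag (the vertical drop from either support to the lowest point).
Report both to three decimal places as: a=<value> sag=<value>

seed: a₀ = √(S³/(24(L−S))) = √(142.626³/(24·26.129)) = 68.019125
iter 1: u=1.048426  f(a)=+1.474e+00  f'(a)=-8.561e-01  a ← 68.019125 − (+1.474e+00/-8.561e-01) = 69.741095
iter 2: u=1.022539  f(a)=+5.784e-02  f'(a)=-7.901e-01  a ← 69.741095 − (+5.784e-02/-7.901e-01) = 69.814295
iter 3: u=1.021467  f(a)=+9.708e-05  f'(a)=-7.875e-01  a ← 69.814295 − (+9.708e-05/-7.875e-01) = 69.814418
iter 4: u=1.021465  f(a)=+2.745e-10  f'(a)=-7.875e-01  a ← 69.814418 − (+2.745e-10/-7.875e-01) = 69.814418
iter 5: u=1.021465  f(a)=+0.000e+00  f'(a)=-7.875e-01  a ← 69.814418 − (+0.000e+00/-7.875e-01) = 69.814418
converged: |Δa| < 1e-12 after 5 iterations
sag = a·(cosh(S/(2a)) − 1) = 69.814418·(cosh(1.021465) − 1) = 39.700948
T_max/T_min = cosh(S/(2a)) = 1.568664

a=69.814 sag=39.701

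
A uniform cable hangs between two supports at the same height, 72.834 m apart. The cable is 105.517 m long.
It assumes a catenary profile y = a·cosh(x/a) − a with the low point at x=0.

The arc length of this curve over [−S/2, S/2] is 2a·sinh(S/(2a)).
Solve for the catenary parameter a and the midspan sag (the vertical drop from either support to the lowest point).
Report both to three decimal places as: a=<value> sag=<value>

seed: a₀ = √(S³/(24(L−S))) = √(72.834³/(24·32.683)) = 22.193953
iter 1: u=1.640852  f(a)=+4.693e+00  f'(a)=-3.818e+00  a ← 22.193953 − (+4.693e+00/-3.818e+00) = 23.422921
iter 2: u=1.554759  f(a)=+4.180e-01  f'(a)=-3.166e+00  a ← 23.422921 − (+4.180e-01/-3.166e+00) = 23.554948
iter 3: u=1.546045  f(a)=+4.032e-03  f'(a)=-3.105e+00  a ← 23.554948 − (+4.032e-03/-3.105e+00) = 23.556247
iter 4: u=1.545959  f(a)=+3.833e-07  f'(a)=-3.104e+00  a ← 23.556247 − (+3.833e-07/-3.104e+00) = 23.556247
iter 5: u=1.545959  f(a)=+1.421e-14  f'(a)=-3.104e+00  a ← 23.556247 − (+1.421e-14/-3.104e+00) = 23.556247
converged: |Δa| < 1e-12 after 5 iterations
sag = a·(cosh(S/(2a)) − 1) = 23.556247·(cosh(1.545959) − 1) = 34.222262
T_max/T_min = cosh(S/(2a)) = 2.452789

a=23.556 sag=34.222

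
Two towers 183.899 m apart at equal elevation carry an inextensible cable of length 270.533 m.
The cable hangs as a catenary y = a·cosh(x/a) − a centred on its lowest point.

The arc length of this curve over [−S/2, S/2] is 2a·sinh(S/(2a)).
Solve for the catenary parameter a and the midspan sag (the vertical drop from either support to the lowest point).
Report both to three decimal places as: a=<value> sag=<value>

a=58.201 sag=89.055

seed: a₀ = √(S³/(24(L−S))) = √(183.899³/(24·86.634)) = 54.691426
iter 1: u=1.681242  f(a)=+1.310e+01  f'(a)=-4.159e+00  a ← 54.691426 − (+1.310e+01/-4.159e+00) = 57.841573
iter 2: u=1.589678  f(a)=+1.217e+00  f'(a)=-3.419e+00  a ← 57.841573 − (+1.217e+00/-3.419e+00) = 58.197580
iter 3: u=1.579954  f(a)=+1.288e-02  f'(a)=-3.347e+00  a ← 58.197580 − (+1.288e-02/-3.347e+00) = 58.201429
iter 4: u=1.579850  f(a)=+1.477e-06  f'(a)=-3.346e+00  a ← 58.201429 − (+1.477e-06/-3.346e+00) = 58.201429
iter 5: u=1.579850  f(a)=+0.000e+00  f'(a)=-3.346e+00  a ← 58.201429 − (+0.000e+00/-3.346e+00) = 58.201429
converged: |Δa| < 1e-12 after 5 iterations
sag = a·(cosh(S/(2a)) − 1) = 58.201429·(cosh(1.579850) − 1) = 89.054920
T_max/T_min = cosh(S/(2a)) = 2.530116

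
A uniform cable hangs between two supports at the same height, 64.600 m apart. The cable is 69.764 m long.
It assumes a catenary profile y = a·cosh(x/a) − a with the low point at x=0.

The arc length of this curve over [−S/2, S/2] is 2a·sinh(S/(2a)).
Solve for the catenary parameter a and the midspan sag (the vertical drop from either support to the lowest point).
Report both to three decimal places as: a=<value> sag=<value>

a=47.188 sag=11.493

seed: a₀ = √(S³/(24(L−S))) = √(64.600³/(24·5.164)) = 46.639087
iter 1: u=0.692552  f(a)=+1.253e-01  f'(a)=-2.322e-01  a ← 46.639087 − (+1.253e-01/-2.322e-01) = 47.178436
iter 2: u=0.684635  f(a)=+2.206e-03  f'(a)=-2.241e-01  a ← 47.178436 − (+2.206e-03/-2.241e-01) = 47.188279
iter 3: u=0.684492  f(a)=+7.114e-07  f'(a)=-2.240e-01  a ← 47.188279 − (+7.114e-07/-2.240e-01) = 47.188282
iter 4: u=0.684492  f(a)=+7.105e-14  f'(a)=-2.240e-01  a ← 47.188282 − (+7.105e-14/-2.240e-01) = 47.188282
converged: |Δa| < 1e-12 after 4 iterations
sag = a·(cosh(S/(2a)) − 1) = 47.188282·(cosh(0.684492) − 1) = 11.492958
T_max/T_min = cosh(S/(2a)) = 1.243555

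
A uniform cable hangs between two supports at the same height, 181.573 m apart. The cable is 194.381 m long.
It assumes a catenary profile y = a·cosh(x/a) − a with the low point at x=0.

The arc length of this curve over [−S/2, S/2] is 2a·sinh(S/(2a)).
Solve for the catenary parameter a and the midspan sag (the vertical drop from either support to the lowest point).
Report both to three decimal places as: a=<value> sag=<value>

seed: a₀ = √(S³/(24(L−S))) = √(181.573³/(24·12.808)) = 139.550251
iter 1: u=0.650565  f(a)=+2.738e-01  f'(a)=-1.914e-01  a ← 139.550251 − (+2.738e-01/-1.914e-01) = 140.980333
iter 2: u=0.643966  f(a)=+4.266e-03  f'(a)=-1.855e-01  a ← 140.980333 − (+4.266e-03/-1.855e-01) = 141.003325
iter 3: u=0.643861  f(a)=+1.072e-06  f'(a)=-1.854e-01  a ← 141.003325 − (+1.072e-06/-1.854e-01) = 141.003331
iter 4: u=0.643861  f(a)=+5.684e-14  f'(a)=-1.854e-01  a ← 141.003331 − (+5.684e-14/-1.854e-01) = 141.003331
converged: |Δa| < 1e-12 after 4 iterations
sag = a·(cosh(S/(2a)) − 1) = 141.003331·(cosh(0.643861) − 1) = 30.250669
T_max/T_min = cosh(S/(2a)) = 1.214539

a=141.003 sag=30.251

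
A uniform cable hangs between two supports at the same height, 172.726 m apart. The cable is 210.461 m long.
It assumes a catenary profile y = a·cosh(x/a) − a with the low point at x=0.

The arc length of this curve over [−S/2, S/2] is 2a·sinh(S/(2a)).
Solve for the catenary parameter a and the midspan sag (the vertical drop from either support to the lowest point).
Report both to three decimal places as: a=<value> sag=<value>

a=77.790 sag=53.072

seed: a₀ = √(S³/(24(L−S))) = √(172.726³/(24·37.735)) = 75.432548
iter 1: u=1.144904  f(a)=+2.552e+00  f'(a)=-1.138e+00  a ← 75.432548 − (+2.552e+00/-1.138e+00) = 77.675008
iter 2: u=1.111851  f(a)=+1.182e-01  f'(a)=-1.035e+00  a ← 77.675008 − (+1.182e-01/-1.035e+00) = 77.789253
iter 3: u=1.110218  f(a)=+2.810e-04  f'(a)=-1.030e+00  a ← 77.789253 − (+2.810e-04/-1.030e+00) = 77.789526
iter 4: u=1.110214  f(a)=+1.596e-09  f'(a)=-1.030e+00  a ← 77.789526 − (+1.596e-09/-1.030e+00) = 77.789526
iter 5: u=1.110214  f(a)=-2.842e-14  f'(a)=-1.030e+00  a ← 77.789526 − (-2.842e-14/-1.030e+00) = 77.789526
converged: |Δa| < 1e-12 after 5 iterations
sag = a·(cosh(S/(2a)) − 1) = 77.789526·(cosh(1.110214) − 1) = 53.071731
T_max/T_min = cosh(S/(2a)) = 1.682248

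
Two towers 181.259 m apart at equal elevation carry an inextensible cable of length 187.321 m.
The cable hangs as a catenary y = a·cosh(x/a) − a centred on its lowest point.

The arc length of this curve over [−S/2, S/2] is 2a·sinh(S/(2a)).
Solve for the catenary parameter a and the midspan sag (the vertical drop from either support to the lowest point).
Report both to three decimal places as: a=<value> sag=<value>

seed: a₀ = √(S³/(24(L−S))) = √(181.259³/(24·6.062)) = 202.318587
iter 1: u=0.447954  f(a)=+6.111e-02  f'(a)=-6.114e-02  a ← 202.318587 − (+6.111e-02/-6.114e-02) = 203.318194
iter 2: u=0.445752  f(a)=+4.559e-04  f'(a)=-6.023e-02  a ← 203.318194 − (+4.559e-04/-6.023e-02) = 203.325763
iter 3: u=0.445735  f(a)=+2.579e-08  f'(a)=-6.022e-02  a ← 203.325763 − (+2.579e-08/-6.022e-02) = 203.325764
iter 4: u=0.445735  f(a)=+2.842e-14  f'(a)=-6.022e-02  a ← 203.325764 − (+2.842e-14/-6.022e-02) = 203.325764
converged: |Δa| < 1e-12 after 4 iterations
sag = a·(cosh(S/(2a)) − 1) = 203.325764·(cosh(0.445735) − 1) = 20.535031
T_max/T_min = cosh(S/(2a)) = 1.100996

a=203.326 sag=20.535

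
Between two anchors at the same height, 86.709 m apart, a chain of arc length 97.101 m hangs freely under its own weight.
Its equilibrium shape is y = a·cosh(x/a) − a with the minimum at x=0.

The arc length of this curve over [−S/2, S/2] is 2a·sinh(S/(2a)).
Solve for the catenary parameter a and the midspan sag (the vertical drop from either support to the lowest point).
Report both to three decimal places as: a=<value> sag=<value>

seed: a₀ = √(S³/(24(L−S))) = √(86.709³/(24·10.392)) = 51.125913
iter 1: u=0.847995  f(a)=+3.801e-01  f'(a)=-4.365e-01  a ← 51.125913 − (+3.801e-01/-4.365e-01) = 51.996672
iter 2: u=0.833794  f(a)=+9.928e-03  f'(a)=-4.140e-01  a ← 51.996672 − (+9.928e-03/-4.140e-01) = 52.020654
iter 3: u=0.833409  f(a)=+7.176e-06  f'(a)=-4.134e-01  a ← 52.020654 − (+7.176e-06/-4.134e-01) = 52.020671
iter 4: u=0.833409  f(a)=+3.766e-12  f'(a)=-4.134e-01  a ← 52.020671 − (+3.766e-12/-4.134e-01) = 52.020671
converged: |Δa| < 1e-12 after 4 iterations
sag = a·(cosh(S/(2a)) − 1) = 52.020671·(cosh(0.833409) − 1) = 19.136207
T_max/T_min = cosh(S/(2a)) = 1.367858

a=52.021 sag=19.136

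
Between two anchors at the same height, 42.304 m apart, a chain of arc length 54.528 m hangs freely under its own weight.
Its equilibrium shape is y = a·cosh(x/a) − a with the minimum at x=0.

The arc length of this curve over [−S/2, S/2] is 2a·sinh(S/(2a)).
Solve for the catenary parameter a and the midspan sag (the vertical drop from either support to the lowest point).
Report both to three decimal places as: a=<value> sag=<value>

seed: a₀ = √(S³/(24(L−S))) = √(42.304³/(24·12.224)) = 16.064228
iter 1: u=1.316714  f(a)=+1.104e+00  f'(a)=-1.803e+00  a ← 16.064228 − (+1.104e+00/-1.803e+00) = 16.676932
iter 2: u=1.268339  f(a)=+6.633e-02  f'(a)=-1.592e+00  a ← 16.676932 − (+6.633e-02/-1.592e+00) = 16.718598
iter 3: u=1.265178  f(a)=+2.731e-04  f'(a)=-1.579e+00  a ← 16.718598 − (+2.731e-04/-1.579e+00) = 16.718771
iter 4: u=1.265165  f(a)=+4.671e-09  f'(a)=-1.579e+00  a ← 16.718771 − (+4.671e-09/-1.579e+00) = 16.718771
iter 5: u=1.265165  f(a)=+0.000e+00  f'(a)=-1.579e+00  a ← 16.718771 − (+0.000e+00/-1.579e+00) = 16.718771
converged: |Δa| < 1e-12 after 5 iterations
sag = a·(cosh(S/(2a)) − 1) = 16.718771·(cosh(1.265165) − 1) = 15.263146
T_max/T_min = cosh(S/(2a)) = 1.912935

a=16.719 sag=15.263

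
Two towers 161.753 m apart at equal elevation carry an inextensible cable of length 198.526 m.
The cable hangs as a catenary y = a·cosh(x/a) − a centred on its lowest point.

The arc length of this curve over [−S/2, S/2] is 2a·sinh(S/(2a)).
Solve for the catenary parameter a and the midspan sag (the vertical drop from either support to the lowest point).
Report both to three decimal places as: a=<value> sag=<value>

a=71.496 sag=50.835

seed: a₀ = √(S³/(24(L−S))) = √(161.753³/(24·36.773)) = 69.248180
iter 1: u=1.167922  f(a)=+2.591e+00  f'(a)=-1.214e+00  a ← 69.248180 − (+2.591e+00/-1.214e+00) = 71.382154
iter 2: u=1.133007  f(a)=+1.246e-01  f'(a)=-1.100e+00  a ← 71.382154 − (+1.246e-01/-1.100e+00) = 71.495425
iter 3: u=1.131212  f(a)=+3.203e-04  f'(a)=-1.094e+00  a ← 71.495425 − (+3.203e-04/-1.094e+00) = 71.495717
iter 4: u=1.131208  f(a)=+2.129e-09  f'(a)=-1.094e+00  a ← 71.495717 − (+2.129e-09/-1.094e+00) = 71.495717
iter 5: u=1.131208  f(a)=+2.842e-14  f'(a)=-1.094e+00  a ← 71.495717 − (+2.842e-14/-1.094e+00) = 71.495717
converged: |Δa| < 1e-12 after 5 iterations
sag = a·(cosh(S/(2a)) − 1) = 71.495717·(cosh(1.131208) − 1) = 50.834903
T_max/T_min = cosh(S/(2a)) = 1.711020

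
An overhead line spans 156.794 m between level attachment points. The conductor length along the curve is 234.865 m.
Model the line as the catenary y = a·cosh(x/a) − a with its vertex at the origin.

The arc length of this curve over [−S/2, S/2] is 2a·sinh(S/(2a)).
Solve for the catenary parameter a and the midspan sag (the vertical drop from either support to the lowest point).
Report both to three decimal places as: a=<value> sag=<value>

seed: a₀ = √(S³/(24(L−S))) = √(156.794³/(24·78.071)) = 45.356932
iter 1: u=1.728446  f(a)=+1.253e+01  f'(a)=-4.587e+00  a ← 45.356932 − (+1.253e+01/-4.587e+00) = 48.087884
iter 2: u=1.630286  f(a)=+1.221e+00  f'(a)=-3.733e+00  a ← 48.087884 − (+1.221e+00/-3.733e+00) = 48.414851
iter 3: u=1.619276  f(a)=+1.435e-02  f'(a)=-3.646e+00  a ← 48.414851 − (+1.435e-02/-3.646e+00) = 48.418787
iter 4: u=1.619144  f(a)=+2.035e-06  f'(a)=-3.645e+00  a ← 48.418787 − (+2.035e-06/-3.645e+00) = 48.418787
iter 5: u=1.619144  f(a)=+2.842e-14  f'(a)=-3.645e+00  a ← 48.418787 − (+2.842e-14/-3.645e+00) = 48.418787
converged: |Δa| < 1e-12 after 5 iterations
sag = a·(cosh(S/(2a)) − 1) = 48.418787·(cosh(1.619144) − 1) = 78.603931
T_max/T_min = cosh(S/(2a)) = 2.623418

a=48.419 sag=78.604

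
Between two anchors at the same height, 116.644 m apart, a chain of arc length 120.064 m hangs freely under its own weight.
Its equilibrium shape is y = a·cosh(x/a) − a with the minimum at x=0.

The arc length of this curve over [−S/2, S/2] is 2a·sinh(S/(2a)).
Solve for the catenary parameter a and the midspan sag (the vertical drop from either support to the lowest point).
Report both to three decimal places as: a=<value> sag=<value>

a=139.659 sag=12.356

seed: a₀ = √(S³/(24(L−S))) = √(116.644³/(24·3.420)) = 139.051261
iter 1: u=0.419428  f(a)=+3.021e-02  f'(a)=-5.006e-02  a ← 139.051261 − (+3.021e-02/-5.006e-02) = 139.654694
iter 2: u=0.417616  f(a)=+1.978e-04  f'(a)=-4.941e-02  a ← 139.654694 − (+1.978e-04/-4.941e-02) = 139.658697
iter 3: u=0.417604  f(a)=+8.601e-09  f'(a)=-4.940e-02  a ← 139.658697 − (+8.601e-09/-4.940e-02) = 139.658697
iter 4: u=0.417604  f(a)=+0.000e+00  f'(a)=-4.940e-02  a ← 139.658697 − (+0.000e+00/-4.940e-02) = 139.658697
converged: |Δa| < 1e-12 after 4 iterations
sag = a·(cosh(S/(2a)) − 1) = 139.658697·(cosh(0.417604) − 1) = 12.355752
T_max/T_min = cosh(S/(2a)) = 1.088471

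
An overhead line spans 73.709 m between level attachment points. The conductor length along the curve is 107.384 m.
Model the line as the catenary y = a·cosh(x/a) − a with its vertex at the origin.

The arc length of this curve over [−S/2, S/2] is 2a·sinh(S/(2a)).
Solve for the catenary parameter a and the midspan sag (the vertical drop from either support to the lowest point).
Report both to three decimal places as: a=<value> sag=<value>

a=23.649 sag=35.021

seed: a₀ = √(S³/(24(L−S))) = √(73.709³/(24·33.675)) = 22.259805
iter 1: u=1.655652  f(a)=+4.928e+00  f'(a)=-3.940e+00  a ← 22.259805 − (+4.928e+00/-3.940e+00) = 23.510537
iter 2: u=1.567574  f(a)=+4.459e-01  f'(a)=-3.257e+00  a ← 23.510537 − (+4.459e-01/-3.257e+00) = 23.647440
iter 3: u=1.558499  f(a)=+4.452e-03  f'(a)=-3.192e+00  a ← 23.647440 − (+4.452e-03/-3.192e+00) = 23.648834
iter 4: u=1.558407  f(a)=+4.535e-07  f'(a)=-3.192e+00  a ← 23.648834 − (+4.535e-07/-3.192e+00) = 23.648834
iter 5: u=1.558407  f(a)=-1.421e-14  f'(a)=-3.192e+00  a ← 23.648834 − (-1.421e-14/-3.192e+00) = 23.648834
converged: |Δa| < 1e-12 after 5 iterations
sag = a·(cosh(S/(2a)) − 1) = 23.648834·(cosh(1.558407) − 1) = 35.020563
T_max/T_min = cosh(S/(2a)) = 2.480858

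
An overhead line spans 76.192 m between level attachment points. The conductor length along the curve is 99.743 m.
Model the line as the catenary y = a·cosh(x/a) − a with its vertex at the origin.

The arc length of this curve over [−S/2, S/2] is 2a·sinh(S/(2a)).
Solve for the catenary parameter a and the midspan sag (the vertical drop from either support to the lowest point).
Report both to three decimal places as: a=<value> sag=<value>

seed: a₀ = √(S³/(24(L−S))) = √(76.192³/(24·23.551)) = 27.973948
iter 1: u=1.361839  f(a)=+2.283e+00  f'(a)=-2.017e+00  a ← 27.973948 − (+2.283e+00/-2.017e+00) = 29.105492
iter 2: u=1.308894  f(a)=+1.458e-01  f'(a)=-1.767e+00  a ← 29.105492 − (+1.458e-01/-1.767e+00) = 29.188005
iter 3: u=1.305194  f(a)=+6.848e-04  f'(a)=-1.751e+00  a ← 29.188005 − (+6.848e-04/-1.751e+00) = 29.188397
iter 4: u=1.305176  f(a)=+1.526e-08  f'(a)=-1.751e+00  a ← 29.188397 − (+1.526e-08/-1.751e+00) = 29.188397
iter 5: u=1.305176  f(a)=+1.421e-14  f'(a)=-1.751e+00  a ← 29.188397 − (+1.421e-14/-1.751e+00) = 29.188397
converged: |Δa| < 1e-12 after 5 iterations
sag = a·(cosh(S/(2a)) − 1) = 29.188397·(cosh(1.305176) − 1) = 28.596801
T_max/T_min = cosh(S/(2a)) = 1.979732

a=29.188 sag=28.597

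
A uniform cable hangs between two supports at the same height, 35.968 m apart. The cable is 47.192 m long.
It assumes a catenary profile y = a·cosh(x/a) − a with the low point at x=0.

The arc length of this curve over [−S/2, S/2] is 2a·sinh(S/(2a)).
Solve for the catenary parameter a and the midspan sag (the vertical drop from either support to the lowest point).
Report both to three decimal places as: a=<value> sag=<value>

a=13.719 sag=13.576

seed: a₀ = √(S³/(24(L−S))) = √(35.968³/(24·11.224)) = 13.143014
iter 1: u=1.368331  f(a)=+1.099e+00  f'(a)=-2.050e+00  a ← 13.143014 − (+1.099e+00/-2.050e+00) = 13.679054
iter 2: u=1.314711  f(a)=+7.080e-02  f'(a)=-1.794e+00  a ← 13.679054 − (+7.080e-02/-1.794e+00) = 13.718530
iter 3: u=1.310928  f(a)=+3.387e-04  f'(a)=-1.776e+00  a ← 13.718530 − (+3.387e-04/-1.776e+00) = 13.718720
iter 4: u=1.310909  f(a)=+7.833e-09  f'(a)=-1.776e+00  a ← 13.718720 − (+7.833e-09/-1.776e+00) = 13.718720
iter 5: u=1.310909  f(a)=+7.105e-15  f'(a)=-1.776e+00  a ← 13.718720 − (+7.105e-15/-1.776e+00) = 13.718720
converged: |Δa| < 1e-12 after 5 iterations
sag = a·(cosh(S/(2a)) − 1) = 13.718720·(cosh(1.310909) − 1) = 13.575501
T_max/T_min = cosh(S/(2a)) = 1.989560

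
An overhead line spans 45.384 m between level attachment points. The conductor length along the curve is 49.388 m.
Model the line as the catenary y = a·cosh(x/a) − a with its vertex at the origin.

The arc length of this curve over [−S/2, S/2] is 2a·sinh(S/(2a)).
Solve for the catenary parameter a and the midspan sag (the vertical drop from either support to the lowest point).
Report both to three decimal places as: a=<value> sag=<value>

seed: a₀ = √(S³/(24(L−S))) = √(45.384³/(24·4.004)) = 31.189004
iter 1: u=0.727564  f(a)=+1.073e-01  f'(a)=-2.706e-01  a ← 31.189004 − (+1.073e-01/-2.706e-01) = 31.585597
iter 2: u=0.718429  f(a)=+2.081e-03  f'(a)=-2.602e-01  a ← 31.585597 − (+2.081e-03/-2.602e-01) = 31.593596
iter 3: u=0.718247  f(a)=+8.172e-07  f'(a)=-2.600e-01  a ← 31.593596 − (+8.172e-07/-2.600e-01) = 31.593599
iter 4: u=0.718247  f(a)=+1.350e-13  f'(a)=-2.600e-01  a ← 31.593599 − (+1.350e-13/-2.600e-01) = 31.593599
converged: |Δa| < 1e-12 after 4 iterations
sag = a·(cosh(S/(2a)) − 1) = 31.593599·(cosh(0.718247) − 1) = 8.505642
T_max/T_min = cosh(S/(2a)) = 1.269220

a=31.594 sag=8.506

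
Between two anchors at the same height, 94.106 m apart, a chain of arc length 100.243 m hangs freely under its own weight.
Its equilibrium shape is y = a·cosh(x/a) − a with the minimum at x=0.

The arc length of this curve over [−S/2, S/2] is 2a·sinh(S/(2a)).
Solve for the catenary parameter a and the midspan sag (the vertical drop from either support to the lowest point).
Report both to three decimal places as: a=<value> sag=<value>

a=75.947 sag=15.048

seed: a₀ = √(S³/(24(L−S))) = √(94.106³/(24·6.137)) = 75.221552
iter 1: u=0.625526  f(a)=+1.212e-01  f'(a)=-1.696e-01  a ← 75.221552 − (+1.212e-01/-1.696e-01) = 75.935920
iter 2: u=0.619641  f(a)=+1.748e-03  f'(a)=-1.648e-01  a ← 75.935920 − (+1.748e-03/-1.648e-01) = 75.946528
iter 3: u=0.619554  f(a)=+3.755e-07  f'(a)=-1.647e-01  a ← 75.946528 − (+3.755e-07/-1.647e-01) = 75.946531
iter 4: u=0.619554  f(a)=+0.000e+00  f'(a)=-1.647e-01  a ← 75.946531 − (+0.000e+00/-1.647e-01) = 75.946531
converged: |Δa| < 1e-12 after 4 iterations
sag = a·(cosh(S/(2a)) − 1) = 75.946531·(cosh(0.619554) − 1) = 15.048196
T_max/T_min = cosh(S/(2a)) = 1.198142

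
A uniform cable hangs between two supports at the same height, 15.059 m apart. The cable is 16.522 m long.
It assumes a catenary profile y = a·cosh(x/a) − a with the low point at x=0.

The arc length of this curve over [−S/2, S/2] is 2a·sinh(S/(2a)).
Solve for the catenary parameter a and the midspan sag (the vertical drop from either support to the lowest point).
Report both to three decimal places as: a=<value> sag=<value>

a=10.003 sag=2.970

seed: a₀ = √(S³/(24(L−S))) = √(15.059³/(24·1.463)) = 9.862032
iter 1: u=0.763484  f(a)=+4.324e-02  f'(a)=-3.144e-01  a ← 9.862032 − (+4.324e-02/-3.144e-01) = 9.999573
iter 2: u=0.752982  f(a)=+9.211e-04  f'(a)=-3.011e-01  a ← 9.999573 − (+9.211e-04/-3.011e-01) = 10.002633
iter 3: u=0.752752  f(a)=+4.383e-07  f'(a)=-3.008e-01  a ← 10.002633 − (+4.383e-07/-3.008e-01) = 10.002634
iter 4: u=0.752752  f(a)=+9.948e-14  f'(a)=-3.008e-01  a ← 10.002634 − (+9.948e-14/-3.008e-01) = 10.002634
converged: |Δa| < 1e-12 after 4 iterations
sag = a·(cosh(S/(2a)) − 1) = 10.002634·(cosh(0.752752) − 1) = 2.970292
T_max/T_min = cosh(S/(2a)) = 1.296951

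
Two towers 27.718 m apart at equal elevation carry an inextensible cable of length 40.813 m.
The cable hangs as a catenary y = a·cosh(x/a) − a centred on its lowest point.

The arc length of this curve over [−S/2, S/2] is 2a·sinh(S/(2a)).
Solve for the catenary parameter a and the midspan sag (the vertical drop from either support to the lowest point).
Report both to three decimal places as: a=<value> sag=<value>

a=8.761 sag=13.447

seed: a₀ = √(S³/(24(L−S))) = √(27.718³/(24·13.095)) = 8.231604
iter 1: u=1.683633  f(a)=+1.986e+00  f'(a)=-4.180e+00  a ← 8.231604 − (+1.986e+00/-4.180e+00) = 8.706819
iter 2: u=1.591741  f(a)=+1.850e-01  f'(a)=-3.434e+00  a ← 8.706819 − (+1.850e-01/-3.434e+00) = 8.760684
iter 3: u=1.581954  f(a)=+1.969e-03  f'(a)=-3.362e+00  a ← 8.760684 − (+1.969e-03/-3.362e+00) = 8.761270
iter 4: u=1.581848  f(a)=+2.282e-07  f'(a)=-3.361e+00  a ← 8.761270 − (+2.282e-07/-3.361e+00) = 8.761270
iter 5: u=1.581848  f(a)=+7.105e-15  f'(a)=-3.361e+00  a ← 8.761270 − (+7.105e-15/-3.361e+00) = 8.761270
converged: |Δa| < 1e-12 after 5 iterations
sag = a·(cosh(S/(2a)) − 1) = 8.761270·(cosh(1.581848) − 1) = 13.446501
T_max/T_min = cosh(S/(2a)) = 2.534766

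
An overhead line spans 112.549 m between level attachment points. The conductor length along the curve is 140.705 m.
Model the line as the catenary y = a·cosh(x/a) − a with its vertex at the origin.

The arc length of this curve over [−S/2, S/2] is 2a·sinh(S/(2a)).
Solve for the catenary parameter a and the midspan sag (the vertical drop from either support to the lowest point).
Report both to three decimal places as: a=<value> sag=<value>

a=47.566 sag=37.358

seed: a₀ = √(S³/(24(L−S))) = √(112.549³/(24·28.156)) = 45.932635
iter 1: u=1.225153  f(a)=+2.190e+00  f'(a)=-1.420e+00  a ← 45.932635 − (+2.190e+00/-1.420e+00) = 47.474903
iter 2: u=1.185353  f(a)=+1.151e-01  f'(a)=-1.274e+00  a ← 47.474903 − (+1.151e-01/-1.274e+00) = 47.565259
iter 3: u=1.183101  f(a)=+3.574e-04  f'(a)=-1.266e+00  a ← 47.565259 − (+3.574e-04/-1.266e+00) = 47.565541
iter 4: u=1.183094  f(a)=+3.465e-09  f'(a)=-1.266e+00  a ← 47.565541 − (+3.465e-09/-1.266e+00) = 47.565541
iter 5: u=1.183094  f(a)=+0.000e+00  f'(a)=-1.266e+00  a ← 47.565541 − (+0.000e+00/-1.266e+00) = 47.565541
converged: |Δa| < 1e-12 after 5 iterations
sag = a·(cosh(S/(2a)) − 1) = 47.565541·(cosh(1.183094) − 1) = 37.357689
T_max/T_min = cosh(S/(2a)) = 1.785394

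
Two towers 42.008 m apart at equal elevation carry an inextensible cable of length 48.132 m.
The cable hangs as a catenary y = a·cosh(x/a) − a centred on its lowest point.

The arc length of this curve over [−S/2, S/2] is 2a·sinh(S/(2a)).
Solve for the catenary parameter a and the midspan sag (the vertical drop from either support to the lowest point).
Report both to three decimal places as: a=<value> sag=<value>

seed: a₀ = √(S³/(24(L−S))) = √(42.008³/(24·6.124)) = 22.458192
iter 1: u=0.935249  f(a)=+2.735e-01  f'(a)=-5.946e-01  a ← 22.458192 − (+2.735e-01/-5.946e-01) = 22.918136
iter 2: u=0.916479  f(a)=+8.627e-03  f'(a)=-5.576e-01  a ← 22.918136 − (+8.627e-03/-5.576e-01) = 22.933608
iter 3: u=0.915861  f(a)=+9.205e-06  f'(a)=-5.564e-01  a ← 22.933608 − (+9.205e-06/-5.564e-01) = 22.933624
iter 4: u=0.915860  f(a)=+1.049e-11  f'(a)=-5.564e-01  a ← 22.933624 − (+1.049e-11/-5.564e-01) = 22.933624
converged: |Δa| < 1e-12 after 4 iterations
sag = a·(cosh(S/(2a)) − 1) = 22.933624·(cosh(0.915860) − 1) = 10.309773
T_max/T_min = cosh(S/(2a)) = 1.449548

a=22.934 sag=10.310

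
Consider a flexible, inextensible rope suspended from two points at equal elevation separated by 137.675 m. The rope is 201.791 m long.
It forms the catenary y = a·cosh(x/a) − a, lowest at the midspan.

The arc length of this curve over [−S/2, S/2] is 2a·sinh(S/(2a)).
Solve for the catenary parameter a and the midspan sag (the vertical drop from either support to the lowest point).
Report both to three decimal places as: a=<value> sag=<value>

a=43.796 sag=66.195

seed: a₀ = √(S³/(24(L−S))) = √(137.675³/(24·64.116)) = 41.180707
iter 1: u=1.671596  f(a)=+9.577e+00  f'(a)=-4.075e+00  a ← 41.180707 − (+9.577e+00/-4.075e+00) = 43.530739
iter 2: u=1.581354  f(a)=+8.810e-01  f'(a)=-3.357e+00  a ← 43.530739 − (+8.810e-01/-3.357e+00) = 43.793158
iter 3: u=1.571878  f(a)=+9.123e-03  f'(a)=-3.288e+00  a ← 43.793158 − (+9.123e-03/-3.288e+00) = 43.795932
iter 4: u=1.571778  f(a)=+1.001e-06  f'(a)=-3.287e+00  a ← 43.795932 − (+1.001e-06/-3.287e+00) = 43.795933
iter 5: u=1.571778  f(a)=-2.842e-14  f'(a)=-3.287e+00  a ← 43.795933 − (-2.842e-14/-3.287e+00) = 43.795933
converged: |Δa| < 1e-12 after 5 iterations
sag = a·(cosh(S/(2a)) − 1) = 43.795933·(cosh(1.571778) − 1) = 66.194911
T_max/T_min = cosh(S/(2a)) = 2.511440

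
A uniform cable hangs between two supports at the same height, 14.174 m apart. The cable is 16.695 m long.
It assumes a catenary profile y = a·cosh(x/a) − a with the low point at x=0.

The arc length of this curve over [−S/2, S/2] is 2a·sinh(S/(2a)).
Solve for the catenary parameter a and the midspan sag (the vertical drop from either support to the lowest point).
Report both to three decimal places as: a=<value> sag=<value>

a=7.036 sag=3.881

seed: a₀ = √(S³/(24(L−S))) = √(14.174³/(24·2.521)) = 6.860355
iter 1: u=1.033037  f(a)=+1.380e-01  f'(a)=-8.164e-01  a ← 6.860355 − (+1.380e-01/-8.164e-01) = 7.029366
iter 2: u=1.008199  f(a)=+5.264e-03  f'(a)=-7.552e-01  a ← 7.029366 − (+5.264e-03/-7.552e-01) = 7.036336
iter 3: u=1.007200  f(a)=+8.332e-06  f'(a)=-7.528e-01  a ← 7.036336 − (+8.332e-06/-7.528e-01) = 7.036347
iter 4: u=1.007199  f(a)=+2.095e-11  f'(a)=-7.528e-01  a ← 7.036347 − (+2.095e-11/-7.528e-01) = 7.036347
iter 5: u=1.007199  f(a)=-3.553e-15  f'(a)=-7.528e-01  a ← 7.036347 − (-3.553e-15/-7.528e-01) = 7.036347
converged: |Δa| < 1e-12 after 5 iterations
sag = a·(cosh(S/(2a)) − 1) = 7.036347·(cosh(1.007199) − 1) = 3.881113
T_max/T_min = cosh(S/(2a)) = 1.551581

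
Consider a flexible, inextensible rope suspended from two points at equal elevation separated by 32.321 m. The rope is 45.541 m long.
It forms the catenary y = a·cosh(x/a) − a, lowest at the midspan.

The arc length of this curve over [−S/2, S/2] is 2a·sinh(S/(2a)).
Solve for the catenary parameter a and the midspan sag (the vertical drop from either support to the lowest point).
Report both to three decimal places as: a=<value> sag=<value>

seed: a₀ = √(S³/(24(L−S))) = √(32.321³/(24·13.220)) = 10.315869
iter 1: u=1.566567  f(a)=+1.720e+00  f'(a)=-3.250e+00  a ← 10.315869 − (+1.720e+00/-3.250e+00) = 10.845224
iter 2: u=1.490103  f(a)=+1.413e-01  f'(a)=-2.736e+00  a ← 10.845224 − (+1.413e-01/-2.736e+00) = 10.896862
iter 3: u=1.483042  f(a)=+1.141e-03  f'(a)=-2.692e+00  a ← 10.896862 − (+1.141e-03/-2.692e+00) = 10.897286
iter 4: u=1.482984  f(a)=+7.582e-08  f'(a)=-2.692e+00  a ← 10.897286 − (+7.582e-08/-2.692e+00) = 10.897286
iter 5: u=1.482984  f(a)=-7.105e-15  f'(a)=-2.692e+00  a ← 10.897286 − (-7.105e-15/-2.692e+00) = 10.897286
converged: |Δa| < 1e-12 after 5 iterations
sag = a·(cosh(S/(2a)) − 1) = 10.897286·(cosh(1.482984) − 1) = 14.346456
T_max/T_min = cosh(S/(2a)) = 2.316516

a=10.897 sag=14.346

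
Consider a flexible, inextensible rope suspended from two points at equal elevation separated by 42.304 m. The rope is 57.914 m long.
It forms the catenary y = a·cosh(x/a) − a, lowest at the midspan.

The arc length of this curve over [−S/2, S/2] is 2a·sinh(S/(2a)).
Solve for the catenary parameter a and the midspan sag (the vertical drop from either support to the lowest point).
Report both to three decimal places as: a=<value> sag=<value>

seed: a₀ = √(S³/(24(L−S))) = √(42.304³/(24·15.610)) = 14.215596
iter 1: u=1.487943  f(a)=+1.822e+00  f'(a)=-2.722e+00  a ← 14.215596 − (+1.822e+00/-2.722e+00) = 14.884825
iter 2: u=1.421045  f(a)=+1.366e-01  f'(a)=-2.328e+00  a ← 14.884825 − (+1.366e-01/-2.328e+00) = 14.943476
iter 3: u=1.415467  f(a)=+9.046e-04  f'(a)=-2.298e+00  a ← 14.943476 − (+9.046e-04/-2.298e+00) = 14.943870
iter 4: u=1.415430  f(a)=+4.027e-08  f'(a)=-2.297e+00  a ← 14.943870 − (+4.027e-08/-2.297e+00) = 14.943870
iter 5: u=1.415430  f(a)=+7.105e-15  f'(a)=-2.297e+00  a ← 14.943870 − (+7.105e-15/-2.297e+00) = 14.943870
converged: |Δa| < 1e-12 after 5 iterations
sag = a·(cosh(S/(2a)) − 1) = 14.943870·(cosh(1.415430) − 1) = 17.641819
T_max/T_min = cosh(S/(2a)) = 2.180539

a=14.944 sag=17.642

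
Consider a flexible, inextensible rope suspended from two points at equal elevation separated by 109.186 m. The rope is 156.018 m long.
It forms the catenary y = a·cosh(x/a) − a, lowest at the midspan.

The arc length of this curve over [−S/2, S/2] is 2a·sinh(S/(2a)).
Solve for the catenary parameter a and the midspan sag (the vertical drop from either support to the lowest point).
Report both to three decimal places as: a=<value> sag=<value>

a=36.035 sag=49.895

seed: a₀ = √(S³/(24(L−S))) = √(109.186³/(24·46.832)) = 34.030902
iter 1: u=1.604218  f(a)=+6.409e+00  f'(a)=-3.529e+00  a ← 34.030902 − (+6.409e+00/-3.529e+00) = 35.847005
iter 2: u=1.522945  f(a)=+5.488e-01  f'(a)=-2.948e+00  a ← 35.847005 − (+5.488e-01/-2.948e+00) = 36.033145
iter 3: u=1.515077  f(a)=+4.856e-03  f'(a)=-2.896e+00  a ← 36.033145 − (+4.856e-03/-2.896e+00) = 36.034821
iter 4: u=1.515007  f(a)=+3.877e-07  f'(a)=-2.896e+00  a ← 36.034821 − (+3.877e-07/-2.896e+00) = 36.034822
iter 5: u=1.515007  f(a)=+2.842e-14  f'(a)=-2.896e+00  a ← 36.034822 − (+2.842e-14/-2.896e+00) = 36.034822
converged: |Δa| < 1e-12 after 5 iterations
sag = a·(cosh(S/(2a)) − 1) = 36.034822·(cosh(1.515007) − 1) = 49.894873
T_max/T_min = cosh(S/(2a)) = 2.384629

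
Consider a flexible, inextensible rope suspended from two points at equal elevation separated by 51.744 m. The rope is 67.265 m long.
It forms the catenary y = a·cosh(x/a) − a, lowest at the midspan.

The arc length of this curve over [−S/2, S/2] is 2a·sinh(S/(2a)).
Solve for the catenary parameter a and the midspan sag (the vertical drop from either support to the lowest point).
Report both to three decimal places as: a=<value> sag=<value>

seed: a₀ = √(S³/(24(L−S))) = √(51.744³/(24·15.521)) = 19.285217
iter 1: u=1.341546  f(a)=+1.458e+00  f'(a)=-1.919e+00  a ← 19.285217 − (+1.458e+00/-1.919e+00) = 20.045190
iter 2: u=1.290684  f(a)=+9.062e-02  f'(a)=-1.687e+00  a ← 20.045190 − (+9.062e-02/-1.687e+00) = 20.098910
iter 3: u=1.287234  f(a)=+4.013e-04  f'(a)=-1.672e+00  a ← 20.098910 − (+4.013e-04/-1.672e+00) = 20.099150
iter 4: u=1.287219  f(a)=+7.948e-09  f'(a)=-1.672e+00  a ← 20.099150 − (+7.948e-09/-1.672e+00) = 20.099150
iter 5: u=1.287219  f(a)=+1.421e-14  f'(a)=-1.672e+00  a ← 20.099150 − (+1.421e-14/-1.672e+00) = 20.099150
converged: |Δa| < 1e-12 after 5 iterations
sag = a·(cosh(S/(2a)) − 1) = 20.099150·(cosh(1.287219) − 1) = 19.081469
T_max/T_min = cosh(S/(2a)) = 1.949367

a=20.099 sag=19.081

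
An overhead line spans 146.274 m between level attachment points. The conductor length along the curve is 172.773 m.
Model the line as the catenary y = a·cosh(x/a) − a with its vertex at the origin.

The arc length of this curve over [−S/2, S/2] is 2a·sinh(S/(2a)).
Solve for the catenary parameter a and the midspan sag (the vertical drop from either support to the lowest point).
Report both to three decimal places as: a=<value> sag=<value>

a=71.982 sag=40.464

seed: a₀ = √(S³/(24(L−S))) = √(146.274³/(24·26.499)) = 70.150431
iter 1: u=1.042574  f(a)=+1.478e+00  f'(a)=-8.409e-01  a ← 70.150431 − (+1.478e+00/-8.409e-01) = 71.908159
iter 2: u=1.017089  f(a)=+5.737e-02  f'(a)=-7.767e-01  a ← 71.908159 − (+5.737e-02/-7.767e-01) = 71.982026
iter 3: u=1.016045  f(a)=+9.419e-05  f'(a)=-7.742e-01  a ← 71.982026 − (+9.419e-05/-7.742e-01) = 71.982147
iter 4: u=1.016044  f(a)=+2.548e-10  f'(a)=-7.742e-01  a ← 71.982147 − (+2.548e-10/-7.742e-01) = 71.982147
iter 5: u=1.016044  f(a)=-2.842e-14  f'(a)=-7.742e-01  a ← 71.982147 − (-2.842e-14/-7.742e-01) = 71.982147
converged: |Δa| < 1e-12 after 5 iterations
sag = a·(cosh(S/(2a)) − 1) = 71.982147·(cosh(1.016044) − 1) = 40.463648
T_max/T_min = cosh(S/(2a)) = 1.562134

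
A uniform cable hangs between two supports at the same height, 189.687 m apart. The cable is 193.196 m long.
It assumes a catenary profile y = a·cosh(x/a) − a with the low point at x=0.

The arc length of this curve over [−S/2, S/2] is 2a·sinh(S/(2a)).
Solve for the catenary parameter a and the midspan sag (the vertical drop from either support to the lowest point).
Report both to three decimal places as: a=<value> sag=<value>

a=285.468 sag=15.901

seed: a₀ = √(S³/(24(L−S))) = √(189.687³/(24·3.509)) = 284.681370
iter 1: u=0.333157  f(a)=+1.953e-02  f'(a)=-2.493e-02  a ← 284.681370 − (+1.953e-02/-2.493e-02) = 285.464676
iter 2: u=0.332243  f(a)=+8.088e-05  f'(a)=-2.472e-02  a ← 285.464676 − (+8.088e-05/-2.472e-02) = 285.467947
iter 3: u=0.332239  f(a)=+1.401e-09  f'(a)=-2.472e-02  a ← 285.467947 − (+1.401e-09/-2.472e-02) = 285.467948
iter 4: u=0.332239  f(a)=+2.842e-14  f'(a)=-2.472e-02  a ← 285.467948 − (+2.842e-14/-2.472e-02) = 285.467948
converged: |Δa| < 1e-12 after 4 iterations
sag = a·(cosh(S/(2a)) − 1) = 285.467948·(cosh(0.332239) − 1) = 15.900801
T_max/T_min = cosh(S/(2a)) = 1.055701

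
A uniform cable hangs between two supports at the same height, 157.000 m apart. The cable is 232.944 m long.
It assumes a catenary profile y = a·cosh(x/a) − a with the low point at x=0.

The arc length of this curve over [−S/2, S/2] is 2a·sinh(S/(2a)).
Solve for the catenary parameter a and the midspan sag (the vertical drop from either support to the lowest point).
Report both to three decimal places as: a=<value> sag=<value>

a=49.108 sag=77.293

seed: a₀ = √(S³/(24(L−S))) = √(157.000³/(24·75.944)) = 46.078372
iter 1: u=1.703619  f(a)=+1.181e+01  f'(a)=-4.358e+00  a ← 46.078372 − (+1.181e+01/-4.358e+00) = 48.789405
iter 2: u=1.608956  f(a)=+1.123e+00  f'(a)=-3.565e+00  a ← 48.789405 − (+1.123e+00/-3.565e+00) = 49.104346
iter 3: u=1.598636  f(a)=+1.250e-02  f'(a)=-3.486e+00  a ← 49.104346 − (+1.250e-02/-3.486e+00) = 49.107931
iter 4: u=1.598520  f(a)=+1.586e-06  f'(a)=-3.486e+00  a ← 49.107931 − (+1.586e-06/-3.486e+00) = 49.107931
iter 5: u=1.598520  f(a)=+5.684e-14  f'(a)=-3.486e+00  a ← 49.107931 − (+5.684e-14/-3.486e+00) = 49.107931
converged: |Δa| < 1e-12 after 5 iterations
sag = a·(cosh(S/(2a)) − 1) = 49.107931·(cosh(1.598520) − 1) = 77.293476
T_max/T_min = cosh(S/(2a)) = 2.573951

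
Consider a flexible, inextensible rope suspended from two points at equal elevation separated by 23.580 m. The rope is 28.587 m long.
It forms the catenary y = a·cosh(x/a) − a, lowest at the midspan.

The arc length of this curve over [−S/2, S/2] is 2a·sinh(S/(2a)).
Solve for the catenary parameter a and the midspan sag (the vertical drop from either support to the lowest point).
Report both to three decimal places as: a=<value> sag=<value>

a=10.763 sag=7.130

seed: a₀ = √(S³/(24(L−S))) = √(23.580³/(24·5.007)) = 10.445309
iter 1: u=1.128736  f(a)=+3.288e-01  f'(a)=-1.087e+00  a ← 10.445309 − (+3.288e-01/-1.087e+00) = 10.747926
iter 2: u=1.096956  f(a)=+1.483e-02  f'(a)=-9.905e-01  a ← 10.747926 − (+1.483e-02/-9.905e-01) = 10.762898
iter 3: u=1.095430  f(a)=+3.333e-05  f'(a)=-9.861e-01  a ← 10.762898 − (+3.333e-05/-9.861e-01) = 10.762932
iter 4: u=1.095426  f(a)=+1.691e-10  f'(a)=-9.861e-01  a ← 10.762932 − (+1.691e-10/-9.861e-01) = 10.762932
iter 5: u=1.095426  f(a)=-7.105e-15  f'(a)=-9.861e-01  a ← 10.762932 − (-7.105e-15/-9.861e-01) = 10.762932
converged: |Δa| < 1e-12 after 5 iterations
sag = a·(cosh(S/(2a)) − 1) = 10.762932·(cosh(1.095426) − 1) = 7.129660
T_max/T_min = cosh(S/(2a)) = 1.662427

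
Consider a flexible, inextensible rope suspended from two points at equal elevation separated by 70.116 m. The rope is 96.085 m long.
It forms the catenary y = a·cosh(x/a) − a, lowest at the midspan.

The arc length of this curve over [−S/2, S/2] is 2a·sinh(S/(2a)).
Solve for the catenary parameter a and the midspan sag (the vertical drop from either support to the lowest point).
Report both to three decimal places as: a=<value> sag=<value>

seed: a₀ = √(S³/(24(L−S))) = √(70.116³/(24·25.969)) = 23.517571
iter 1: u=1.490715  f(a)=+3.043e+00  f'(a)=-2.740e+00  a ← 23.517571 − (+3.043e+00/-2.740e+00) = 24.628194
iter 2: u=1.423490  f(a)=+2.288e-01  f'(a)=-2.342e+00  a ← 24.628194 − (+2.288e-01/-2.342e+00) = 24.725907
iter 3: u=1.417865  f(a)=+1.527e-03  f'(a)=-2.311e+00  a ← 24.725907 − (+1.527e-03/-2.311e+00) = 24.726568
iter 4: u=1.417827  f(a)=+6.896e-08  f'(a)=-2.311e+00  a ← 24.726568 − (+6.896e-08/-2.311e+00) = 24.726568
iter 5: u=1.417827  f(a)=-1.421e-14  f'(a)=-2.311e+00  a ← 24.726568 − (-1.421e-14/-2.311e+00) = 24.726568
converged: |Δa| < 1e-12 after 5 iterations
sag = a·(cosh(S/(2a)) − 1) = 24.726568·(cosh(1.417827) − 1) = 29.305691
T_max/T_min = cosh(S/(2a)) = 2.185190

a=24.727 sag=29.306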